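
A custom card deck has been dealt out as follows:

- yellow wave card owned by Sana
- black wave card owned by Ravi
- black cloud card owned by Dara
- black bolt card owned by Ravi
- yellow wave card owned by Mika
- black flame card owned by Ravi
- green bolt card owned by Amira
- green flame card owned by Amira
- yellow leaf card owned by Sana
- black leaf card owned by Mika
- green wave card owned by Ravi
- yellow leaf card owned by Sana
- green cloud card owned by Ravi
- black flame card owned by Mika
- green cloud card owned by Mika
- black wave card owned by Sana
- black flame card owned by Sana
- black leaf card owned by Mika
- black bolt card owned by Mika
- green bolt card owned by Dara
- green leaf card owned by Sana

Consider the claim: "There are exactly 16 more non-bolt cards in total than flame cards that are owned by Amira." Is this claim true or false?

True

There are 17 non-bolt cards.
Count of flame cards owned by Amira: 1.
The claim requires 17 − 1 (= 16) to equal 16, which holds.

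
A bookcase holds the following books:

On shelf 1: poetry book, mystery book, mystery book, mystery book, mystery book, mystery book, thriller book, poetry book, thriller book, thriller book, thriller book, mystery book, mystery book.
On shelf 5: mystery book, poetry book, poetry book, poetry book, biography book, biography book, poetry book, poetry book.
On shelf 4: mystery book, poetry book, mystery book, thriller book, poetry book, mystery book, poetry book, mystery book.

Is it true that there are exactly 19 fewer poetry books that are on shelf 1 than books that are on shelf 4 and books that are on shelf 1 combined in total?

True

|poetry books on shelf 1| = 2.
books on shelf 4: 8; books on shelf 1: 13; combined: 8 + 13 = 21.
The claim requires 21 − 2 (= 19) to equal 19, which holds.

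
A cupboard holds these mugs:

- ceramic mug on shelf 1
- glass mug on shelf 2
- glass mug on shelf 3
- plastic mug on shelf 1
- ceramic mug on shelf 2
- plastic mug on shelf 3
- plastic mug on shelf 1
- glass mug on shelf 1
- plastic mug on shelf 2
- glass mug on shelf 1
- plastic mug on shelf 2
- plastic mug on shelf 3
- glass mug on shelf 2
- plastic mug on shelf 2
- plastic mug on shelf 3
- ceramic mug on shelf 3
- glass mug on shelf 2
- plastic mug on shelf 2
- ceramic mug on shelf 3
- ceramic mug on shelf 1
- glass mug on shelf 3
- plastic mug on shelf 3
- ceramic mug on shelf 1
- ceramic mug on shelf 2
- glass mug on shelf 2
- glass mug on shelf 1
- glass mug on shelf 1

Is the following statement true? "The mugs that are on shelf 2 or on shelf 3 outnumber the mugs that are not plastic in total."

True

mugs on shelf 2 or on shelf 3: 18.
mugs that are not plastic: 17.
The claim requires 18 > 17, which holds.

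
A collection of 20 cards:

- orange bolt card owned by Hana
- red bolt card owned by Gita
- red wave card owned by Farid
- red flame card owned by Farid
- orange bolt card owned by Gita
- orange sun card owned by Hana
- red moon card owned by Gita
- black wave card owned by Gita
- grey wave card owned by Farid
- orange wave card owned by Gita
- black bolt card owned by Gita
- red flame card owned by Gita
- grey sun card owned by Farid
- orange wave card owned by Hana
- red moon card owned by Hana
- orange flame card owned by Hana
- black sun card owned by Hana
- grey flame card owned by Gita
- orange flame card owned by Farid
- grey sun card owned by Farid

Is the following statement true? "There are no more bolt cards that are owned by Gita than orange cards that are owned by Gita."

Count of bolt cards owned by Gita: 3.
Count of orange cards owned by Gita: 2.
The claim requires 3 ≤ 2, which does not hold.

False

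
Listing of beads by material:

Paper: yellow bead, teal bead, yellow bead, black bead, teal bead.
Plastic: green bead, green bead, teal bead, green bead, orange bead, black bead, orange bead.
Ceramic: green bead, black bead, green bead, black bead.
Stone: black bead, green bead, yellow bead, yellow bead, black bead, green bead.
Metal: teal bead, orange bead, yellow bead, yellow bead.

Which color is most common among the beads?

green

Counts by color: green 7, yellow 6, black 6, teal 4, orange 3.
The maximum is 7, held uniquely by green.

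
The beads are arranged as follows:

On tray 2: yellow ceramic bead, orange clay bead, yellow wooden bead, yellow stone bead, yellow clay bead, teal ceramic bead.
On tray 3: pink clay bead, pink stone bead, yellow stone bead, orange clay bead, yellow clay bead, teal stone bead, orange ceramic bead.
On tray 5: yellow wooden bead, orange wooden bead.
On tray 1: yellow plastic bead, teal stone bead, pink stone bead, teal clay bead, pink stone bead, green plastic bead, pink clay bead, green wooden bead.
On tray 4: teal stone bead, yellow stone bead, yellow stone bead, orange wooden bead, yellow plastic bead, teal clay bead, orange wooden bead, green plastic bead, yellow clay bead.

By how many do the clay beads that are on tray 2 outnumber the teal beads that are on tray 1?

0

clay beads on tray 2: 2.
teal beads on tray 1: 2.
2 − 2 = 0.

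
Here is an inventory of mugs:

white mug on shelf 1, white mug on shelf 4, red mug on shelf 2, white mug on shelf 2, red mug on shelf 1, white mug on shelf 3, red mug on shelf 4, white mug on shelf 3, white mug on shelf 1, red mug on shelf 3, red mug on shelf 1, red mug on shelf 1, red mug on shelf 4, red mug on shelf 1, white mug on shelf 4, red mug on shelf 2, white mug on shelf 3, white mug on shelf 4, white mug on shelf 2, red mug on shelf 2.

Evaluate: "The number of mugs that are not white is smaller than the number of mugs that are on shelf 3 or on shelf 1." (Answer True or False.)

mugs that are not white: 10.
mugs on shelf 3 or on shelf 1: 10.
The claim requires 10 < 10, which does not hold.

False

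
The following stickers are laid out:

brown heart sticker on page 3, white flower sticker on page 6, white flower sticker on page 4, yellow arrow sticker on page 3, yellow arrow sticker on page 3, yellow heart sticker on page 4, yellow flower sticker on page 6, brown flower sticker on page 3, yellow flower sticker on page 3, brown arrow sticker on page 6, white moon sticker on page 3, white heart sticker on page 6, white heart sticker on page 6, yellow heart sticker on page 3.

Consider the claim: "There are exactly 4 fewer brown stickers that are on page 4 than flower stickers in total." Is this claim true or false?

There are 0 brown stickers on page 4.
There are 5 flower stickers.
The claim requires 5 − 0 (= 5) to equal 4, which does not hold.

False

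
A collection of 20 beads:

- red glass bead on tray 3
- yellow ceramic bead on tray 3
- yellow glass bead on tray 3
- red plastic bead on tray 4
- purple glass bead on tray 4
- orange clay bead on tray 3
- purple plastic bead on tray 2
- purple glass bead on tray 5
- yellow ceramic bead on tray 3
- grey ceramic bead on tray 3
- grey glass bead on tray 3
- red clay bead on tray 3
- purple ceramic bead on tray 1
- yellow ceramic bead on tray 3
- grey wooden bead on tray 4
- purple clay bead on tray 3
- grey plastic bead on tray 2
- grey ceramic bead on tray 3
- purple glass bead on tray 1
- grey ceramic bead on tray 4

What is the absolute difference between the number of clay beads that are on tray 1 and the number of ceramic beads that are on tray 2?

clay beads on tray 1: 0. ceramic beads on tray 2: 0.
|0 − 0| = 0 − 0 = 0.

0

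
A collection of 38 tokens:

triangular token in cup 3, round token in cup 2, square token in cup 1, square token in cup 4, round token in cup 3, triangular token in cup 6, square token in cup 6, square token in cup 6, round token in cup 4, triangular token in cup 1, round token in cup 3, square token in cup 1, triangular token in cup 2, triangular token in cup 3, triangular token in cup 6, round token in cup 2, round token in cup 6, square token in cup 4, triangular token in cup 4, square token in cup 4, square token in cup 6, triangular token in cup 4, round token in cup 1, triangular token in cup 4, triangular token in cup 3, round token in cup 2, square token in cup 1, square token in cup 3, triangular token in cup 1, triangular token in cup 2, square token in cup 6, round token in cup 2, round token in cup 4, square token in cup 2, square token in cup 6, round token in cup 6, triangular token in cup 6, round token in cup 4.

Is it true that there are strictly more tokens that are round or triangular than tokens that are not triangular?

|tokens that are round or triangular| = 25.
|tokens that are not triangular| = 25.
The claim requires 25 > 25, which does not hold.

False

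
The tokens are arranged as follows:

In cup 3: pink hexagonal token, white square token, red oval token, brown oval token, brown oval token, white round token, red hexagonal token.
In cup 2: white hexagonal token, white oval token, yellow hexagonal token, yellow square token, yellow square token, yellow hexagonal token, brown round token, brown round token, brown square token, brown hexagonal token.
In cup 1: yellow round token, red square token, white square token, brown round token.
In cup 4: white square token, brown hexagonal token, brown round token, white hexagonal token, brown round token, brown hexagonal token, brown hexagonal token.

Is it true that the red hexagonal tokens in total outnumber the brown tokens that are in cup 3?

False

red hexagonal tokens: 1.
brown tokens in cup 3: 2.
The claim requires 1 > 2, which does not hold.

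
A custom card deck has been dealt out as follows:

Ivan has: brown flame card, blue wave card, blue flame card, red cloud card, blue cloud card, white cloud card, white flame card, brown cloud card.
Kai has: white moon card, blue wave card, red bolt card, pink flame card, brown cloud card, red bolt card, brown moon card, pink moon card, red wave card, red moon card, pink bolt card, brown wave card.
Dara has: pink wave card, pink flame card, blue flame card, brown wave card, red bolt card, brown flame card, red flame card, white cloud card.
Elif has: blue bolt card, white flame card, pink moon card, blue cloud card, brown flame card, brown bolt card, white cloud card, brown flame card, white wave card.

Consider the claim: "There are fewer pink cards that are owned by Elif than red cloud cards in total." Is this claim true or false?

Count of pink cards owned by Elif: 1.
There is 1 red cloud card.
The claim requires 1 < 1, which does not hold.

False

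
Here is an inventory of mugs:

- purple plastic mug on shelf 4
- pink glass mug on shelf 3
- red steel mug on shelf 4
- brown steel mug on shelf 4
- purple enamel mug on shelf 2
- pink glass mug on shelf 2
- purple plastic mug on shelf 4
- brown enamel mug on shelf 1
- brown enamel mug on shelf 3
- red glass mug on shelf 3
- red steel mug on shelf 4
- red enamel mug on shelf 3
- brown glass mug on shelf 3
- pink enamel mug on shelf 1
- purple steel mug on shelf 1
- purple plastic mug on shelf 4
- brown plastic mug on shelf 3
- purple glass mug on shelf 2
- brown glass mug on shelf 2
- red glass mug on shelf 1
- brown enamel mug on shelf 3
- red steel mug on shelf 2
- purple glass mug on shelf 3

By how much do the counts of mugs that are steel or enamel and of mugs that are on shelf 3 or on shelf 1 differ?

mugs that are steel or enamel: 11. mugs on shelf 3 or on shelf 1: 12.
|11 − 12| = 12 − 11 = 1.

1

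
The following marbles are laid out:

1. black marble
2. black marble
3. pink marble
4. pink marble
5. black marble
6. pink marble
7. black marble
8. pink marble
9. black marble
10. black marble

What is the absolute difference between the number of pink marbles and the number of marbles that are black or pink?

6

pink marbles: 4. marbles that are black or pink: 10.
|4 − 10| = 10 − 4 = 6.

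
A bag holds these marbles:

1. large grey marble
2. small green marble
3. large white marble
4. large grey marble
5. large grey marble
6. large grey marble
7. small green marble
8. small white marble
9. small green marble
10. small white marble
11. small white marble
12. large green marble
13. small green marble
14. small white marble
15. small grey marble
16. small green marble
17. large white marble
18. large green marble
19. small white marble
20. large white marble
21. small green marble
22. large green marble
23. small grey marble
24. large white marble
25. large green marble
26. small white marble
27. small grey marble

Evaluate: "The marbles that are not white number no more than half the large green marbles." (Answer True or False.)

False

|marbles that are not white| = 17.
|large green marbles| = 4.
The claim requires 2 × 17 = 34 ≤ 4, which does not hold.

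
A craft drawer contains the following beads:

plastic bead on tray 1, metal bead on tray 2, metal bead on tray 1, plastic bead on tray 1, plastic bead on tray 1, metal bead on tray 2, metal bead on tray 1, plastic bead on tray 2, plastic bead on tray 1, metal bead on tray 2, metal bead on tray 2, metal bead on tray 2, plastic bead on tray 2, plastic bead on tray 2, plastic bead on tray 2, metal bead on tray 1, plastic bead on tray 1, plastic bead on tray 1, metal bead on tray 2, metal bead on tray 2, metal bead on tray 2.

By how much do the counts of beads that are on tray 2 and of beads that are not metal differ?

2

beads on tray 2: 12. beads that are not metal: 10.
|12 − 10| = 12 − 10 = 2.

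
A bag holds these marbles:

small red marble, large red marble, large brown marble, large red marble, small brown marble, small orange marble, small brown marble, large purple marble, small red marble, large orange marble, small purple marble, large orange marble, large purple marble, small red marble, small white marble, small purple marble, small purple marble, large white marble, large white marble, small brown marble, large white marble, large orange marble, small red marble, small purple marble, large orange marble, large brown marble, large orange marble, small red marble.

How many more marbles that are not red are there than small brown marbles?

18

marbles that are not red: 21.
small brown marbles: 3.
21 − 3 = 18.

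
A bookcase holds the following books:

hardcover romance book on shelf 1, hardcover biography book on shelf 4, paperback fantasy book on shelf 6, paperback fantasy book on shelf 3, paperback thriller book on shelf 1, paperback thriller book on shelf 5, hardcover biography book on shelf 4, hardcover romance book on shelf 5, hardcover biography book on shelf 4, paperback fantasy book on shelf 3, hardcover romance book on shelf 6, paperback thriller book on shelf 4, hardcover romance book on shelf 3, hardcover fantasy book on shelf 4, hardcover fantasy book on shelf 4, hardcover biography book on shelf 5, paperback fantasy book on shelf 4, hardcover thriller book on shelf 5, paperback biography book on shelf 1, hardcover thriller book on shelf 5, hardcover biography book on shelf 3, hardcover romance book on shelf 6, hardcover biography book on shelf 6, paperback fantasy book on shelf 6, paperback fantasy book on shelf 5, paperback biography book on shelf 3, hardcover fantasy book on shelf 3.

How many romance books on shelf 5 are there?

1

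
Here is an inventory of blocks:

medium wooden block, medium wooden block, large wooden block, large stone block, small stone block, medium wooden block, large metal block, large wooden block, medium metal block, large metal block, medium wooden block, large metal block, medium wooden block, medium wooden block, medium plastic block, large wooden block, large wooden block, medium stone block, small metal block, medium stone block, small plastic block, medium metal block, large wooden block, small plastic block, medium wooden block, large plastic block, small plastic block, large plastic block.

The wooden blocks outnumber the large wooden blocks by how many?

7

wooden blocks: 12.
large wooden blocks: 5.
12 − 5 = 7.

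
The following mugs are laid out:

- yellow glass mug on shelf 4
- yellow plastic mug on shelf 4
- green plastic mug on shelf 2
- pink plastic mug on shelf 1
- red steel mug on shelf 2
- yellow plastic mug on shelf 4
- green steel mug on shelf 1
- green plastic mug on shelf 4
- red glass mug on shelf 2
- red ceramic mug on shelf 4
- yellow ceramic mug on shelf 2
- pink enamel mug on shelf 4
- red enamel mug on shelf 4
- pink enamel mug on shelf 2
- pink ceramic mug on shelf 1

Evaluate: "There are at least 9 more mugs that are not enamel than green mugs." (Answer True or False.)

True

mugs that are not enamel: 12.
green mugs: 3.
The claim requires 12 − 3 = 9 ≥ 9, which holds.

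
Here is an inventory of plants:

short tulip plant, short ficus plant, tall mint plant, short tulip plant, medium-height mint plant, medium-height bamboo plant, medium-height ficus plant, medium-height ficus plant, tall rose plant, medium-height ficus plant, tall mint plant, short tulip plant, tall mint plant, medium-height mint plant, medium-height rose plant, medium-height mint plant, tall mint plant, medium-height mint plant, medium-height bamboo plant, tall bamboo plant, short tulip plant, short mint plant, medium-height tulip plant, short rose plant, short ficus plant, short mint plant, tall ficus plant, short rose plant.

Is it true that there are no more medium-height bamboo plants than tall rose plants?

There are 2 medium-height bamboo plants.
There is 1 tall rose plant.
The claim requires 2 ≤ 1, which does not hold.

False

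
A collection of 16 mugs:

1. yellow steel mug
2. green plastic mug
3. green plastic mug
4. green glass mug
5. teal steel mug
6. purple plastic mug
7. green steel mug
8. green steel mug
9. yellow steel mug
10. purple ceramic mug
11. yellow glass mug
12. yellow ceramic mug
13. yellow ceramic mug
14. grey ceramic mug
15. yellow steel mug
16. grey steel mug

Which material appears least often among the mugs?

glass

Counts by material: steel 7, ceramic 4, plastic 3, glass 2.
The minimum is 2, held uniquely by glass.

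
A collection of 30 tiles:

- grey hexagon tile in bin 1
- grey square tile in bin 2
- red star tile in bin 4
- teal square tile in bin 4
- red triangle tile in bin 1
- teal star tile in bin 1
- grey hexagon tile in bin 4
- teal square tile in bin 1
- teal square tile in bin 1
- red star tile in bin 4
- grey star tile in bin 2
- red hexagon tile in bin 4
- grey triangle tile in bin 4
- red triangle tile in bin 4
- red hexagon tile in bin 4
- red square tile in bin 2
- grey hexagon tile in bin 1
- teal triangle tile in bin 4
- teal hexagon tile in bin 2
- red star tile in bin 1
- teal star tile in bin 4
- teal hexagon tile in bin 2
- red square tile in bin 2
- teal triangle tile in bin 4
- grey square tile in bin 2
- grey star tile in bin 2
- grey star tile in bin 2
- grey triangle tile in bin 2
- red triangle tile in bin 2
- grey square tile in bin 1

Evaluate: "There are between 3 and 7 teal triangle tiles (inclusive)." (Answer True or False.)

teal triangle tiles: 2.
The claim requires 3 ≤ 2 ≤ 7, which does not hold.

False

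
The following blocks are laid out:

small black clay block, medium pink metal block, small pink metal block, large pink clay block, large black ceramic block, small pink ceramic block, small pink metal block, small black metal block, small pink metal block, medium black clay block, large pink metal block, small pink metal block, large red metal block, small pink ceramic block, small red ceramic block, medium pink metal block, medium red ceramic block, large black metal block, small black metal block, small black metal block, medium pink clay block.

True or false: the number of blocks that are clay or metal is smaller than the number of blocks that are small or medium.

There are 16 blocks that are clay or metal.
There are 16 blocks that are small or medium.
The claim requires 16 < 16, which does not hold.

False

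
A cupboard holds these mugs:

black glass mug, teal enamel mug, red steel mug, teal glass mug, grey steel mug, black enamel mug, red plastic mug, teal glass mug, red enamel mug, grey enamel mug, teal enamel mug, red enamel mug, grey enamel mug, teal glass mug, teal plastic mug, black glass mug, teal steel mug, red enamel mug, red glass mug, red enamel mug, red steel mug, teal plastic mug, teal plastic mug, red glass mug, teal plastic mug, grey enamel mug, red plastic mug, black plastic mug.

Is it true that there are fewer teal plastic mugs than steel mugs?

False

teal plastic mugs: 4.
steel mugs: 4.
The claim requires 4 < 4, which does not hold.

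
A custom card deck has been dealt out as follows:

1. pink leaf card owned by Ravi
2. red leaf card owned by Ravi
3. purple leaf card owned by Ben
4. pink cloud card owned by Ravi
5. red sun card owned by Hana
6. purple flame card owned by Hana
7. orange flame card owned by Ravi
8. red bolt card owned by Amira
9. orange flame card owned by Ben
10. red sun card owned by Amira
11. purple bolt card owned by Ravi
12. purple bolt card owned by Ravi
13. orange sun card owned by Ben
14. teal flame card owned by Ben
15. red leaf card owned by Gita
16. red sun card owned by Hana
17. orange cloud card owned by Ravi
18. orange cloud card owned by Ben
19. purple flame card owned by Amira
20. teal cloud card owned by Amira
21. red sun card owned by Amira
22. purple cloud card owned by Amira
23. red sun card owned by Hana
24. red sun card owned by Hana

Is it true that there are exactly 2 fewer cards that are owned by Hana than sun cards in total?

True

|cards owned by Hana| = 5.
|sun cards| = 7.
The claim requires 7 − 5 (= 2) to equal 2, which holds.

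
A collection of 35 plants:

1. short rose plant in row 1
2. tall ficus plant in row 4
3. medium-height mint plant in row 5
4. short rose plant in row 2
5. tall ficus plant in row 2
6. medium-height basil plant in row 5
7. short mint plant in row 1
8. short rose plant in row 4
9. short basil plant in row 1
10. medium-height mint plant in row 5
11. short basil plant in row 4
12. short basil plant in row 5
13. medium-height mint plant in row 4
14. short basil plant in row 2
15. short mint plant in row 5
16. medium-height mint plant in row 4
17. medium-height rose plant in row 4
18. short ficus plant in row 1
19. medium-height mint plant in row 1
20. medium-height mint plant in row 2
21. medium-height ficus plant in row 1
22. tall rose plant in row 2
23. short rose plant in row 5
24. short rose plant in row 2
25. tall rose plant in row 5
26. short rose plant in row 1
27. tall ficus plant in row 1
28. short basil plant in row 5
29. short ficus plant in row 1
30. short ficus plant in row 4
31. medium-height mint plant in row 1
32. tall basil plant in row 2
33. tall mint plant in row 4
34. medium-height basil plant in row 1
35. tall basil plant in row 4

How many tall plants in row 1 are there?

1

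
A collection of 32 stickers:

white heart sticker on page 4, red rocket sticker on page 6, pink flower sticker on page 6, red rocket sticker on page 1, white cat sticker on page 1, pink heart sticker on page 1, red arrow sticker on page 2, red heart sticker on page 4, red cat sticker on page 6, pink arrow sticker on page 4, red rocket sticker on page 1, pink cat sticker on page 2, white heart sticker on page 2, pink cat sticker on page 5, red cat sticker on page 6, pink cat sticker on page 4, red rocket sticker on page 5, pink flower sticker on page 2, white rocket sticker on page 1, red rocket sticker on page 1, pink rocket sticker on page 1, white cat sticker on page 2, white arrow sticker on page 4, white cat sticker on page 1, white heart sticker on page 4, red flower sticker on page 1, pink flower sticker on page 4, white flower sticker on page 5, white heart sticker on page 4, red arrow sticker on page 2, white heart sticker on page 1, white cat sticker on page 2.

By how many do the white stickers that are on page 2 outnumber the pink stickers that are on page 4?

white stickers on page 2: 3.
pink stickers on page 4: 3.
3 − 3 = 0.

0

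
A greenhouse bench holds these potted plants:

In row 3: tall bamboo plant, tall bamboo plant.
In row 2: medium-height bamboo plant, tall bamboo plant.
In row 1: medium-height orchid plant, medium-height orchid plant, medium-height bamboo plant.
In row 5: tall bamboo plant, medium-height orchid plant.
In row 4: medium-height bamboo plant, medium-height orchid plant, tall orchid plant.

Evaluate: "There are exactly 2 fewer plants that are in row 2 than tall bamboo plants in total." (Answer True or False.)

True

There are 2 plants in row 2.
There are 4 tall bamboo plants.
The claim requires 4 − 2 (= 2) to equal 2, which holds.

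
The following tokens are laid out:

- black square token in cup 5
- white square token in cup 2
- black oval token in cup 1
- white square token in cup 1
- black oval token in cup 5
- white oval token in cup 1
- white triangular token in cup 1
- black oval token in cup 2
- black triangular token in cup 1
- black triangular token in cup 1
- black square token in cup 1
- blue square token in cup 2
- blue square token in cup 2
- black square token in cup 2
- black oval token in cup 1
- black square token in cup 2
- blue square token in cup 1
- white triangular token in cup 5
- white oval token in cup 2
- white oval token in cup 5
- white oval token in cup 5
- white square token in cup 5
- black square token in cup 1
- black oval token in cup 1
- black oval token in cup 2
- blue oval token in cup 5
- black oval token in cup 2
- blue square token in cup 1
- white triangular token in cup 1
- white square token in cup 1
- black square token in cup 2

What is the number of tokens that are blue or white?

blue: 5; white: 11; together 5 + 11 = 16.

16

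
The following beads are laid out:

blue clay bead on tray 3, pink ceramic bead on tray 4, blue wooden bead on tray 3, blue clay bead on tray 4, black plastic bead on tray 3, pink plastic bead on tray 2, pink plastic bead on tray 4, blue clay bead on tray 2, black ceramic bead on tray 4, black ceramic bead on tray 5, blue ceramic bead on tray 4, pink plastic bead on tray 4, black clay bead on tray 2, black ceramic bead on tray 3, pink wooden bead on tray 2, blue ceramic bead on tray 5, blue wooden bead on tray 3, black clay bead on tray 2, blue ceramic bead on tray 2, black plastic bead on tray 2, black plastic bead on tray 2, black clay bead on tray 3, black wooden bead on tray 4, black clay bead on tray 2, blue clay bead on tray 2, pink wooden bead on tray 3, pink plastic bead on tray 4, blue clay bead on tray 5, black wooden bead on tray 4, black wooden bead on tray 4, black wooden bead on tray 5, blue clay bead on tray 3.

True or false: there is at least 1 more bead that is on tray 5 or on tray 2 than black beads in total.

beads on tray 5 or on tray 2: 14.
black beads: 14.
The claim requires 14 − 14 = 0 ≥ 1, which does not hold.

False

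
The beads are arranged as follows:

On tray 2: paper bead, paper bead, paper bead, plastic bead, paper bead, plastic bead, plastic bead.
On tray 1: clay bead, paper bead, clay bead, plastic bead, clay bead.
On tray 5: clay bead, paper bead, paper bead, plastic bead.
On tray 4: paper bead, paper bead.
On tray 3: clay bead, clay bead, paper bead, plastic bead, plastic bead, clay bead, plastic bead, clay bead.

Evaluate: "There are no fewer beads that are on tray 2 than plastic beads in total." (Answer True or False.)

False

beads on tray 2: 7.
plastic beads: 8.
The claim requires 7 ≥ 8, which does not hold.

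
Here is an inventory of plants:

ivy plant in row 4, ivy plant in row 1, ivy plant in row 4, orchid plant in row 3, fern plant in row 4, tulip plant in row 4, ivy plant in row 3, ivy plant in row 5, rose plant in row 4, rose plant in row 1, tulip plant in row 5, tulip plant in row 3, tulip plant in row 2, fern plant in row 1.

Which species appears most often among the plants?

Counts by species: ivy 5, tulip 4, rose 2, fern 2, orchid 1.
The maximum is 5, held uniquely by ivy.

ivy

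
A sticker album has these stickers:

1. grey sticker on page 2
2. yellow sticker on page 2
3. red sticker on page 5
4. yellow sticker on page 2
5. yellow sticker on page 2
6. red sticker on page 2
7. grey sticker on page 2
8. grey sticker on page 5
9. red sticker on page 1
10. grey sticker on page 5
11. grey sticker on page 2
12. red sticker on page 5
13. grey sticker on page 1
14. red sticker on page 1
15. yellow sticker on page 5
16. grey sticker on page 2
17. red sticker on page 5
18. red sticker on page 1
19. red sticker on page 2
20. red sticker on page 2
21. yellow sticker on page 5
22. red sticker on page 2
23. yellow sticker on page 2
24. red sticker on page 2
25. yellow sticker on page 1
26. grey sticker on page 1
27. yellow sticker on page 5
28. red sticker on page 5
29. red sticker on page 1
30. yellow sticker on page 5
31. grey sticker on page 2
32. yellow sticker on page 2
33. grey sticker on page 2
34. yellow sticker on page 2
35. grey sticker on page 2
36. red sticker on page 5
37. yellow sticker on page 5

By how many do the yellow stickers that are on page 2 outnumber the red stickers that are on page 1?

2

yellow stickers on page 2: 6.
red stickers on page 1: 4.
6 − 4 = 2.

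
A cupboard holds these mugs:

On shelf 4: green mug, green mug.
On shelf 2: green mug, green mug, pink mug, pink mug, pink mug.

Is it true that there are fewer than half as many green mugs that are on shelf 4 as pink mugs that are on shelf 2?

green mugs on shelf 4: 2.
pink mugs on shelf 2: 3.
The claim requires 2 × 2 = 4 < 3, which does not hold.

False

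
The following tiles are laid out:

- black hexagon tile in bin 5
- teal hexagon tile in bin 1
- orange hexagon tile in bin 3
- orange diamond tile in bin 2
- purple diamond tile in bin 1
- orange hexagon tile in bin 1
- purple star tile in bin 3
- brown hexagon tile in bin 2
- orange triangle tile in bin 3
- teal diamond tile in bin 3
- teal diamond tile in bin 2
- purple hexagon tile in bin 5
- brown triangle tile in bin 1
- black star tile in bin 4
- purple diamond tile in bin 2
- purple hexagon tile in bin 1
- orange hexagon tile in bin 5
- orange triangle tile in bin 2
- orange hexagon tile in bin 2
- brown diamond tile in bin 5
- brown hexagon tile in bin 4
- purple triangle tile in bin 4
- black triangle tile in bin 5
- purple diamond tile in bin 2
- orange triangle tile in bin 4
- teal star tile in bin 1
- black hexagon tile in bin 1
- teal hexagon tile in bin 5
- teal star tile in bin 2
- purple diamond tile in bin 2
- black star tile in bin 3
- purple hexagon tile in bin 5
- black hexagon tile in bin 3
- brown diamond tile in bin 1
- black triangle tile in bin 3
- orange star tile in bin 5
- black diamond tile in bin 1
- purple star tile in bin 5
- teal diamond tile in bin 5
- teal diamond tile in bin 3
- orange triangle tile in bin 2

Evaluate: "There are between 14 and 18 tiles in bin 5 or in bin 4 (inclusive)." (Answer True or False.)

tiles in bin 5 or in bin 4: 14.
The claim requires 14 ≤ 14 ≤ 18, which holds.

True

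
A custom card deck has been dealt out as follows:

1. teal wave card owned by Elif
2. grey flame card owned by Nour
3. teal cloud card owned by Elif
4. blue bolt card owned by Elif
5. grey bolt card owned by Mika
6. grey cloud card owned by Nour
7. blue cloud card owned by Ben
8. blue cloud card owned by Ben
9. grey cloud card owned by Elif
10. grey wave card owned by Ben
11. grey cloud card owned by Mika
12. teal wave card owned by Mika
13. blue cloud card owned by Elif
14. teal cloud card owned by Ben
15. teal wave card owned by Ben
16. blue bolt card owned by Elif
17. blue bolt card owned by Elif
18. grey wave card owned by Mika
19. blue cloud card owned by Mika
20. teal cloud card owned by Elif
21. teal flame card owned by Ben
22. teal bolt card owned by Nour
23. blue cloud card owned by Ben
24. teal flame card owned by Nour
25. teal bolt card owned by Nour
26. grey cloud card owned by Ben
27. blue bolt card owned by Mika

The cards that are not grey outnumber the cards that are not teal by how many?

2

cards that are not grey: 19.
cards that are not teal: 17.
19 − 17 = 2.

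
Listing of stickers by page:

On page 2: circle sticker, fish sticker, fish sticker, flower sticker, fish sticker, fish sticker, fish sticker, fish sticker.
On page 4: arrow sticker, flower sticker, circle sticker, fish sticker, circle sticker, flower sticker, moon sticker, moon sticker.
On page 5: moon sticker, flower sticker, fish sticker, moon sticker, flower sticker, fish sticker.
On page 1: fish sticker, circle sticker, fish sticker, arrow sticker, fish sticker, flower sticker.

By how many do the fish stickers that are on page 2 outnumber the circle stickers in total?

2

fish stickers on page 2: 6.
circle stickers: 4.
6 − 4 = 2.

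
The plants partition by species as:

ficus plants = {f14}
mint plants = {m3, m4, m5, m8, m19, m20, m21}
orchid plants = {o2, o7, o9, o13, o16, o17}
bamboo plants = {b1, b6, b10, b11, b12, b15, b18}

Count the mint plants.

7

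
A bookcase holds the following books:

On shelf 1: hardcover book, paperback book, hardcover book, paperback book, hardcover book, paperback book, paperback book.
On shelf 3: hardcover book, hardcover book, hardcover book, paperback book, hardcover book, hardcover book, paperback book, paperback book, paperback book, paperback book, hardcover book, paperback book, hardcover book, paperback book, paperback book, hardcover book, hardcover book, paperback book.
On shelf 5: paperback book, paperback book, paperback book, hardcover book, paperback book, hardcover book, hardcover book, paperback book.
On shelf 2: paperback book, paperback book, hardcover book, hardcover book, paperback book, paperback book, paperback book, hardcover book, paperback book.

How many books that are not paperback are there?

18

Total books: 42; with the excluded value: 24; remaining 42 − 24 = 18.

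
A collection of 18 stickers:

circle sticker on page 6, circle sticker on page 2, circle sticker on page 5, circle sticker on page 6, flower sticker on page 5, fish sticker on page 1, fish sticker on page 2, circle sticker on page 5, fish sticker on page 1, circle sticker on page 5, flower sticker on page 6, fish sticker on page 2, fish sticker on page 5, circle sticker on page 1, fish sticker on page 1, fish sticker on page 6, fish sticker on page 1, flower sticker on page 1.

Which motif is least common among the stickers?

Counts by motif: fish 8, circle 7, flower 3.
The minimum is 3, held uniquely by flower.

flower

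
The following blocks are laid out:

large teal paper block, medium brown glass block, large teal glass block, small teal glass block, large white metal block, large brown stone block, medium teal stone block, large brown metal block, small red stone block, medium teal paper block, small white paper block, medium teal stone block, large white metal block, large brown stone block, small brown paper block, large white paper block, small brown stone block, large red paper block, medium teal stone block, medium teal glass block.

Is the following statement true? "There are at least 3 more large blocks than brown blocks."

True

There are 9 large blocks.
There are 6 brown blocks.
The claim requires 9 − 6 = 3 ≥ 3, which holds.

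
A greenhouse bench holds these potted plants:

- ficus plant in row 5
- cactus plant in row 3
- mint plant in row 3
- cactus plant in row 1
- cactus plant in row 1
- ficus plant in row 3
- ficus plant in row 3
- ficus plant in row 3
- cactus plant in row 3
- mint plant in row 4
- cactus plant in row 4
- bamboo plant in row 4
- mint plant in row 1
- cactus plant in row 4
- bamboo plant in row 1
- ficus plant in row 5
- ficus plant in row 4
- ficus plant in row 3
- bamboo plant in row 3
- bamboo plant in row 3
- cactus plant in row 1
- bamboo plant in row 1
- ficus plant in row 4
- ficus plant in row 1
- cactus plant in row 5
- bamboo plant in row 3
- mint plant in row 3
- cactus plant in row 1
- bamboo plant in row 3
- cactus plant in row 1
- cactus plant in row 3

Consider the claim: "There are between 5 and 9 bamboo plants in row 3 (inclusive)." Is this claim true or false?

False

There are 4 bamboo plants in row 3.
The claim requires 5 ≤ 4 ≤ 9, which does not hold.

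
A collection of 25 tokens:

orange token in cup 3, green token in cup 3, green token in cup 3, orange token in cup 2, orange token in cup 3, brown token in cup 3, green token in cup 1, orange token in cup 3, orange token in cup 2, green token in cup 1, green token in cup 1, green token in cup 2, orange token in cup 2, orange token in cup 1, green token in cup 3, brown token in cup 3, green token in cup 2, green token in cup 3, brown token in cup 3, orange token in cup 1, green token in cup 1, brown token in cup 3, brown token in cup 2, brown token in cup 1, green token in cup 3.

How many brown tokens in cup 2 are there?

1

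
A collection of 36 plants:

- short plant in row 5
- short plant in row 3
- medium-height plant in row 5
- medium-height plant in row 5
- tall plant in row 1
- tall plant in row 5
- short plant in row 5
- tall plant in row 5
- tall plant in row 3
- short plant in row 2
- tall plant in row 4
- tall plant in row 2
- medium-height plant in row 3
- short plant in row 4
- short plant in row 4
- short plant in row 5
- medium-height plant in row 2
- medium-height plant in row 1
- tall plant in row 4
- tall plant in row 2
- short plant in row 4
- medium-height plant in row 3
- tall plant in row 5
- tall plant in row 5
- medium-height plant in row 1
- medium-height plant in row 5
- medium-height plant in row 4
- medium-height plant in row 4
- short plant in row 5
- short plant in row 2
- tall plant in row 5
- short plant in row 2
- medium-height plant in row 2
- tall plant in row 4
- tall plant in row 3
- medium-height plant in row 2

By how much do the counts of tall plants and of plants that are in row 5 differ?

1

tall plants: 13. plants in row 5: 12.
|13 − 12| = 13 − 12 = 1.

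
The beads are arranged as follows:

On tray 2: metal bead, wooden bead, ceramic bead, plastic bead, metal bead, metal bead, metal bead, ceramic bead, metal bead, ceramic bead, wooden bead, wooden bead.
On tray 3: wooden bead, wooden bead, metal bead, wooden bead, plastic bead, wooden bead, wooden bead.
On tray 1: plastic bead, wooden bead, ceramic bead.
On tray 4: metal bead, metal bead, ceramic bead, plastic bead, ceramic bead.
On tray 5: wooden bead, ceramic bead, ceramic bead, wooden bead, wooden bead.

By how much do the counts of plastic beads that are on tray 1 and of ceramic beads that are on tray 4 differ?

plastic beads on tray 1: 1. ceramic beads on tray 4: 2.
|1 − 2| = 2 − 1 = 1.

1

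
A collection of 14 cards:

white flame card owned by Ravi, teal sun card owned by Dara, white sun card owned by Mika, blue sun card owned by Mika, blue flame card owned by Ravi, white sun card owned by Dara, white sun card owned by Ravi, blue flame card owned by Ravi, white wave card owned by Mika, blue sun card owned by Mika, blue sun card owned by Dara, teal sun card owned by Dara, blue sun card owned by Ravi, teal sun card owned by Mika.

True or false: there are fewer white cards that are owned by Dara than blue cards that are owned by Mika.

True

white cards owned by Dara: 1.
blue cards owned by Mika: 2.
The claim requires 1 < 2, which holds.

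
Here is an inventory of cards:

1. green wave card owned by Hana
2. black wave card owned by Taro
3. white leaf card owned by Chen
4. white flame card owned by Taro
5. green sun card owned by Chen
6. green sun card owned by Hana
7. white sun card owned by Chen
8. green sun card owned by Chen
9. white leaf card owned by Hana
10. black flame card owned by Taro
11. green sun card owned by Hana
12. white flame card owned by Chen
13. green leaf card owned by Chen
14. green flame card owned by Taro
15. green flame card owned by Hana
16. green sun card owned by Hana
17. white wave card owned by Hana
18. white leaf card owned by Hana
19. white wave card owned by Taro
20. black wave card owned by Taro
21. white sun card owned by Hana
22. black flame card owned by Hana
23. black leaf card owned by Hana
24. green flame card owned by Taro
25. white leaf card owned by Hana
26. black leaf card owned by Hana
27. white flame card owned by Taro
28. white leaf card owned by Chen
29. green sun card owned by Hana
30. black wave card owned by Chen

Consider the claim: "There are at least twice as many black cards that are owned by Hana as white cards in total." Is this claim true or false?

False

|black cards owned by Hana| = 3.
|white cards| = 12.
The claim requires 3 ≥ 2 × 12 = 24, which does not hold.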